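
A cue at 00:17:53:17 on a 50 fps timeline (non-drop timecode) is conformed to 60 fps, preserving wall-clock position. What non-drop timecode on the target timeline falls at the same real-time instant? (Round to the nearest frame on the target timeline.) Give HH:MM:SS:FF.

00:17:53:20

Source frame index: (0×3600 + 17×60 + 53) × 50 + 17 = 53667.
Real time: 53667 / (50) = 53667/50 s.
Target frame: (53667/50) × (60) = 322002/5 ≈ 64400.400 → 64400.
At 60 labels/s: frame 64400 → 00:17:53:20.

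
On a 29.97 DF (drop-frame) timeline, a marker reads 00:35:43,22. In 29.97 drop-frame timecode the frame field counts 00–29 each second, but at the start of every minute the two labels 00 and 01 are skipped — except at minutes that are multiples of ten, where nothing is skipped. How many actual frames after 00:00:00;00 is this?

As if non-drop at 30 labels/s: (0 × 3600 + 35 × 60 + 43) × 30 + 22 = 64312.
Minute boundaries passed: 35; those not divisible by 10: 35 − 3 = 32; dropped labels = 2 × 32 = 64.
Actual frame index = 64312 − 64 = 64248.

64248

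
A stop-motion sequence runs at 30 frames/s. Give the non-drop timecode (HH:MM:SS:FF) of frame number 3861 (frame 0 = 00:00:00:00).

3861 ÷ 30 = 128 full seconds, remainder 21 frames.
128 s = 0 h 2 min 8 s.
Timecode: 00:02:08:21.

00:02:08:21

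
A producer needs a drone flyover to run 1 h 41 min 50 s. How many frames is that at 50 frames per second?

305500 frames

1 h 41 min 50 s = 6110 s.
Frames = 6110 × 50 = 305500.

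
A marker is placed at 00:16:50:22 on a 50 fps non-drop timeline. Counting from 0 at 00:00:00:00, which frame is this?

50522

Total seconds to the label: (0 × 3600 + 16 × 60 + 50) = 1010.
Frame index = 1010 × 50 + 22 = 50522.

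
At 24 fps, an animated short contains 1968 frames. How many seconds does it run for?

Running time = 1968 / (24) = 82 s.

82 seconds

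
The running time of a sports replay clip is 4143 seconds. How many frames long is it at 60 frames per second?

Frames = 4143 × 60 = 248580.

248580 frames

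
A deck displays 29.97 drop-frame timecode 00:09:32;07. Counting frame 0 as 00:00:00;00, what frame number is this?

Complete 10-minute blocks: 0, each 17982 frames → 0.
Remaining 9 whole minutes in the current block: 1800 + 8 × 1798 = 16184 frames.
Within the current minute: 32 × 30 + 7 − 2 = 965 (labels ;00/;01 skipped at this minute). Total = 0 + 16184 + 965 = 17149.

17149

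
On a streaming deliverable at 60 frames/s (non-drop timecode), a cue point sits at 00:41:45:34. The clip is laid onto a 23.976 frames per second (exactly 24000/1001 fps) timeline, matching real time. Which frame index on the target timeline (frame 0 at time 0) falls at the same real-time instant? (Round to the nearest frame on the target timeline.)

frame 60074

Source frame index: (0×3600 + 41×60 + 45) × 60 + 34 = 150334.
Real time: 150334 / (60) = 75167/30 s.
Target frame: (75167/30) × (24000/1001) = 60133600/1001 ≈ 60073.526 → 60074.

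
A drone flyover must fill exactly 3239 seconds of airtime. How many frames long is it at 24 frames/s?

Frames = 3239 × 24 = 77736.

77736 frames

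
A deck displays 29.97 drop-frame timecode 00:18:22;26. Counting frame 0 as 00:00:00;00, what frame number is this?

Complete 10-minute blocks: 1, each 17982 frames → 17982.
Remaining 8 whole minutes in the current block: 1800 + 7 × 1798 = 14386 frames.
Within the current minute: 22 × 30 + 26 − 2 = 684 (labels ;00/;01 skipped at this minute). Total = 17982 + 14386 + 684 = 33052.

33052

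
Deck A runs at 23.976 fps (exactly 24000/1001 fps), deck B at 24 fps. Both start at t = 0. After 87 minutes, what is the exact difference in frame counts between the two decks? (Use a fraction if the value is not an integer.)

125280/1001 frames

87 min = 5220 s.
A emits 24000/1001 × 5220 = 125280000/1001 frames; B emits 24 × 5220 = 125280.
Difference = 125280/1001 frames (≈ 125.1548); B is ahead of A.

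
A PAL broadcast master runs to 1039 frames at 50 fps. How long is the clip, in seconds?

Running time = 1039 / (50) = 20.78 s.

20.78 seconds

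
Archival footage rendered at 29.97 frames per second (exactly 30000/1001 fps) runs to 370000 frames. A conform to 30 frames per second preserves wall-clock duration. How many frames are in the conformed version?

Target frames = source frames × (target rate / source rate) = 370000 × (30)/(30000/1001) = 370000 × 1001/1000 = 370370.

370370 frames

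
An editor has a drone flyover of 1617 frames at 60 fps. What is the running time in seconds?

Running time = 1617 / (60) = 26.95 s.

26.95 seconds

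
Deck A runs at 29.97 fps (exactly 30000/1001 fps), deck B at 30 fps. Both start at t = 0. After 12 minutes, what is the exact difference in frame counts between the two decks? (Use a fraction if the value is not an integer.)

21600/1001 frames

12 min = 720 s.
A emits 30000/1001 × 720 = 21600000/1001 frames; B emits 30 × 720 = 21600.
Difference = 21600/1001 frames (≈ 21.5784); B is ahead of A.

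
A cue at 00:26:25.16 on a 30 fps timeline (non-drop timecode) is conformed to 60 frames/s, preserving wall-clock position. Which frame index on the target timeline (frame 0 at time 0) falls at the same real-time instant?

Source frame index: (0×3600 + 26×60 + 25) × 30 + 16 = 47566.
Real time: 47566 / (30) = 23783/15 s.
Target frame: (23783/15) × (60) = 95132.

frame 95132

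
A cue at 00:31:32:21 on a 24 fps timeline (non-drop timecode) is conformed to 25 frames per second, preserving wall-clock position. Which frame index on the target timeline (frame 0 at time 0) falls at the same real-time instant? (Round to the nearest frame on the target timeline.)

Source frame index: (0×3600 + 31×60 + 32) × 24 + 21 = 45429.
Real time: 45429 / (24) = 15143/8 s.
Target frame: (15143/8) × (25) = 378575/8 ≈ 47321.875 → 47322.

frame 47322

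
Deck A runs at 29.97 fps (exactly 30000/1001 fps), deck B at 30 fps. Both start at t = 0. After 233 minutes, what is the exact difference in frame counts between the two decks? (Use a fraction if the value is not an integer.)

419400/1001 frames

233 min = 13980 s.
A emits 30000/1001 × 13980 = 419400000/1001 frames; B emits 30 × 13980 = 419400.
Difference = 419400/1001 frames (≈ 418.9810); B is ahead of A.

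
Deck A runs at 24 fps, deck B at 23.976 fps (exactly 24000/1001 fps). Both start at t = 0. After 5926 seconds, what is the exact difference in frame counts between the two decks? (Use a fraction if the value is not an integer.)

A emits 24 × 5926 = 142224 frames; B emits 24000/1001 × 5926 = 142224000/1001.
Difference = 142224/1001 frames (≈ 142.0819); B is behind A.

142224/1001 frames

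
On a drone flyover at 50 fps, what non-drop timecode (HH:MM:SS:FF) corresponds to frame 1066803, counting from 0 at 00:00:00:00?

05:55:36:03

1066803 ÷ 50 = 21336 full seconds, remainder 3 frames.
21336 s = 5 h 55 min 36 s.
Timecode: 05:55:36:03.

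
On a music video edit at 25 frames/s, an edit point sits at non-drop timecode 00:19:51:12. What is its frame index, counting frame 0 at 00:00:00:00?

frame 29787

Total seconds to the label: (0 × 3600 + 19 × 60 + 51) = 1191.
Frame index = 1191 × 25 + 12 = 29787.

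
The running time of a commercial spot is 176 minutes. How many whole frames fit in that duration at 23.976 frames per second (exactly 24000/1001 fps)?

253186 frames

176 min = 10560 s.
Frames = 10560 × 24000/1001 = 23040000/91 ≈ 253186.8132.
Complete frames: 253186.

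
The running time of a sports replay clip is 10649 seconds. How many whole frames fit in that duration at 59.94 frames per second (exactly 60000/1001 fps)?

638301 frames

Frames = 10649 × 60000/1001 = 638940000/1001 ≈ 638301.6983.
Complete frames: 638301.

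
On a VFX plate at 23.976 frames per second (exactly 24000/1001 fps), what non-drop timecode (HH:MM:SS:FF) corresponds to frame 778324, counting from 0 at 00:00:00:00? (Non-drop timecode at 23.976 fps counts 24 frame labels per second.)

778324 ÷ 24 = 32430 full seconds, remainder 4 frames.
32430 s = 9 h 0 min 30 s.
Timecode: 09:00:30:04.

09:00:30:04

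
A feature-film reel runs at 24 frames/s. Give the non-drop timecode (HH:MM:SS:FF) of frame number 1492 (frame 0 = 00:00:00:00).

1492 ÷ 24 = 62 full seconds, remainder 4 frames.
62 s = 0 h 1 min 2 s.
Timecode: 00:01:02:04.

00:01:02:04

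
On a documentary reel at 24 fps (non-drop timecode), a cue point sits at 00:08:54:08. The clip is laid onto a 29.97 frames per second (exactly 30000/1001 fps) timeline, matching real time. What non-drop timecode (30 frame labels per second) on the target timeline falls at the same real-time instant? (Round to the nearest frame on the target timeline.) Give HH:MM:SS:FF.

00:08:53:24

Source frame index: (0×3600 + 8×60 + 54) × 24 + 8 = 12824.
Real time: 12824 / (24) = 1603/3 s.
Target frame: (1603/3) × (30000/1001) = 2290000/143 ≈ 16013.986 → 16014.
At 30 labels/s: frame 16014 → 00:08:53:24.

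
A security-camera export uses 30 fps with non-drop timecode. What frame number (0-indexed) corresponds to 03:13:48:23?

frame 348863

Total seconds to the label: (3 × 3600 + 13 × 60 + 48) = 11628.
Frame index = 11628 × 30 + 23 = 348863.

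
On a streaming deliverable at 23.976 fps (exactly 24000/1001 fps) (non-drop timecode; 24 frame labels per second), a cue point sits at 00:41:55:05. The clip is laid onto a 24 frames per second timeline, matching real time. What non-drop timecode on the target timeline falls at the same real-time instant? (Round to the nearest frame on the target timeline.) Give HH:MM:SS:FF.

Source frame index: (0×3600 + 41×60 + 55) × 24 + 5 = 60365.
Real time: 60365 / (24000/1001) = 12085073/4800 s.
Target frame: (12085073/4800) × (24) = 12085073/200 ≈ 60425.365 → 60425.
At 24 labels/s: frame 60425 → 00:41:57:17.

00:41:57:17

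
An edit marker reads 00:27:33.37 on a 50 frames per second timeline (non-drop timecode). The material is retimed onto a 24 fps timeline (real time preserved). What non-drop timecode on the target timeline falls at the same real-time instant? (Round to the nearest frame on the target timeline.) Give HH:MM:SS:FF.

Source frame index: (0×3600 + 27×60 + 33) × 50 + 37 = 82687.
Real time: 82687 / (50) = 82687/50 s.
Target frame: (82687/50) × (24) = 992244/25 ≈ 39689.760 → 39690.
At 24 labels/s: frame 39690 → 00:27:33:18.

00:27:33:18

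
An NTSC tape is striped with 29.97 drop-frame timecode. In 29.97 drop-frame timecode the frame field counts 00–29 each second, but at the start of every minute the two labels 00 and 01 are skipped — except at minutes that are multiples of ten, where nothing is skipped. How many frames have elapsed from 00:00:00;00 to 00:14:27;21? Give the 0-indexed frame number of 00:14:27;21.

Complete 10-minute blocks: 1, each 17982 frames → 17982.
Remaining 4 whole minutes in the current block: 1800 + 3 × 1798 = 7194 frames.
Within the current minute: 27 × 30 + 21 − 2 = 829 (labels ;00/;01 skipped at this minute). Total = 17982 + 7194 + 829 = 26005.

26005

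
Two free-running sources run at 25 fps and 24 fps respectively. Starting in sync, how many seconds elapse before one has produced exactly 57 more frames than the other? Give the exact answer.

The gap grows by |24 − 25| = 1 frame per second.
Time for a 57-frame gap: 57 ÷ (1) = 57 s.

57 seconds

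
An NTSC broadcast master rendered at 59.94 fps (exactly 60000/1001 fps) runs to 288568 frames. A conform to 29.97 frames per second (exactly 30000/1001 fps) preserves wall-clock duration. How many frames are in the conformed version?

144284 frames

Target frames = source frames × (target rate / source rate) = 288568 × (30000/1001)/(60000/1001) = 288568 × 1/2 = 144284.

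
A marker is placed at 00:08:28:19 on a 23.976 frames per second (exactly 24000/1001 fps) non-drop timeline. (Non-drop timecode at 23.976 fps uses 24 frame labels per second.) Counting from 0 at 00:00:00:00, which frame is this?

12211

Total seconds to the label: (0 × 3600 + 8 × 60 + 28) = 508.
Frame index = 508 × 24 + 19 = 12211.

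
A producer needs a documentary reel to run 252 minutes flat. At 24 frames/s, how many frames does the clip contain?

362880 frames

252 min = 15120 s.
Frames = 15120 × 24 = 362880.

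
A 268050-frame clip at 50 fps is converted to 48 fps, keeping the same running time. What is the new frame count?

257328 frames

Target frames = source frames × (target rate / source rate) = 268050 × (48)/(50) = 268050 × 24/25 = 257328.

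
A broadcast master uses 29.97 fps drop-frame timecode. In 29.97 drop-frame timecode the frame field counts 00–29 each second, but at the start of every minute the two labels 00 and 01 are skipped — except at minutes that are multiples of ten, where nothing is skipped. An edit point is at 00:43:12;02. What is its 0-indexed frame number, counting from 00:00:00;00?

77684

Complete 10-minute blocks: 4, each 17982 frames → 71928.
Remaining 3 whole minutes in the current block: 1800 + 2 × 1798 = 5396 frames.
Within the current minute: 12 × 30 + 2 − 2 = 360 (labels ;00/;01 skipped at this minute). Total = 71928 + 5396 + 360 = 77684.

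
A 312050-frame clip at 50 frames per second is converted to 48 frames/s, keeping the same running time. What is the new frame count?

Target frames = source frames × (target rate / source rate) = 312050 × (48)/(50) = 312050 × 24/25 = 299568.

299568 frames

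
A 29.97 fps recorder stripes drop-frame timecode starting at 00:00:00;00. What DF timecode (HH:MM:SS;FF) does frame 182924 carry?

Ten DF minutes hold 17982 frames, so frame 182924 lies in block 10 (frames 179820–197801) with 3104 frames into that block.
The block's first minute is 1800 frames and the rest 1798 each; 3104 frames reaches minute 1, so 10 × 18 + 1 × 2 = 182 labels have been skipped so far.
Adding those back, label number 182924 + 182 = 183106 at 30 labels/s is 6103 s + 16 f = 1 h 41 min 43 s frame 16, i.e. 01:41:43;16.

01:41:43;16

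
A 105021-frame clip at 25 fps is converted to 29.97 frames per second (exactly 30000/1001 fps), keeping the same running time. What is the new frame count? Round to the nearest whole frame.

125899 frames

Frames at target rate = 105021 × (30000/1001) / (25) = 18003600/143 ≈ 125899.301.
Nearest whole frame: 125899.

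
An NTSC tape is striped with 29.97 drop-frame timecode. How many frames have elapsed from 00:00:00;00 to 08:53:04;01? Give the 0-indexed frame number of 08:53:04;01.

As if non-drop at 30 labels/s: (8 × 3600 + 53 × 60 + 4) × 30 + 1 = 959521.
Minute boundaries passed: 533; those not divisible by 10: 533 − 53 = 480; dropped labels = 2 × 480 = 960.
Actual frame index = 959521 − 960 = 958561.

958561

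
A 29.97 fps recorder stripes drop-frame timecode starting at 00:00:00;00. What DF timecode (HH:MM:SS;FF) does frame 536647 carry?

04:58:26;05

Each 10-minute DF block holds 10 × 60 × 30 − 9 × 2 = 17982 frames. 536647 ÷ 17982 → 29 full blocks, remainder 15169.
Within the partial block the first minute is 1800 frames and each further minute 1798, so 8 further minute boundaries passed. Total skipped labels = 18 × 29 + 2 × 8 = 538.
Non-drop label index = 536647 + 538 = 537185; at 30 labels/s that is 04:58:26:05, i.e. DF 04:58:26;05.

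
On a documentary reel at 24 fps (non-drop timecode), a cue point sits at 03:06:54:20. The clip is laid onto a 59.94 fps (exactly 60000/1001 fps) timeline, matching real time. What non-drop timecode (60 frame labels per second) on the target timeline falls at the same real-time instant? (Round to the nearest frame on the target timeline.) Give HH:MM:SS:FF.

Source frame index: (3×3600 + 6×60 + 54) × 24 + 20 = 269156.
Real time: 269156 / (24) = 67289/6 s.
Target frame: (67289/6) × (60000/1001) = 672890000/1001 ≈ 672217.782 → 672218.
At 60 labels/s: frame 672218 → 03:06:43:38.

03:06:43:38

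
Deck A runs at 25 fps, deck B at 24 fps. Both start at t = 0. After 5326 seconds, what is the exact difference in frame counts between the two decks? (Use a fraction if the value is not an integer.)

A emits 25 × 5326 = 133150 frames; B emits 24 × 5326 = 127824.
Difference = 5326 frames; B is behind A.

5326 frames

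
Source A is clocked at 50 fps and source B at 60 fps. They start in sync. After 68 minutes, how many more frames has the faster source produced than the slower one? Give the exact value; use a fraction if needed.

40800 frames

68 min = 4080 s.
A emits 50 × 4080 = 204000 frames; B emits 60 × 4080 = 244800.
Difference = 40800 frames; B is ahead of A.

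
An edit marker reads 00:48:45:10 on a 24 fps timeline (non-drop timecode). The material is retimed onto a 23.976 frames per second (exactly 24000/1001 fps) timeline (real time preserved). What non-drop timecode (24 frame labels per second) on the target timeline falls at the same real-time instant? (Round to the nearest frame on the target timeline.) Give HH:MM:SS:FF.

Source frame index: (0×3600 + 48×60 + 45) × 24 + 10 = 70210.
Real time: 70210 / (24) = 35105/12 s.
Target frame: (35105/12) × (24000/1001) = 10030000/143 ≈ 70139.860 → 70140.
At 24 labels/s: frame 70140 → 00:48:42:12.

00:48:42:12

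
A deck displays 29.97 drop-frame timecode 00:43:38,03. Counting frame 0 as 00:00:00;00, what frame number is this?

As if non-drop at 30 labels/s: (0 × 3600 + 43 × 60 + 38) × 30 + 3 = 78543.
Minute boundaries passed: 43; those not divisible by 10: 43 − 4 = 39; dropped labels = 2 × 39 = 78.
Actual frame index = 78543 − 78 = 78465.

78465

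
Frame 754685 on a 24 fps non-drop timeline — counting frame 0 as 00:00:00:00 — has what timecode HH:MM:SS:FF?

754685 ÷ 24 = 31445 full seconds, remainder 5 frames.
31445 s = 8 h 44 min 5 s.
Timecode: 08:44:05:05.

08:44:05:05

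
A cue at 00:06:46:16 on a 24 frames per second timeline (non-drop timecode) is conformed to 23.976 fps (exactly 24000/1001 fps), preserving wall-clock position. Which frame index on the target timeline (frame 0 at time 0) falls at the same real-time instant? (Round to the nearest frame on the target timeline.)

frame 9750

Source frame index: (0×3600 + 6×60 + 46) × 24 + 16 = 9760.
Real time: 9760 / (24) = 1220/3 s.
Target frame: (1220/3) × (24000/1001) = 9760000/1001 ≈ 9750.250 → 9750.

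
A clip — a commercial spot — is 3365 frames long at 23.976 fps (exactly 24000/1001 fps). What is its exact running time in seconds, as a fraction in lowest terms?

673673/4800 seconds

Running time = 3365 ÷ (24000/1001) = 3365 × 1001/24000 = 673673/4800 s.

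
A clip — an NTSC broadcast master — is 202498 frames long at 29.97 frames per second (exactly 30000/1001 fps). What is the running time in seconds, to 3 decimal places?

Running time = 202498 × 1001/30000 = 101350249/15000 s ≈ 6756.683 s.

6756.683 seconds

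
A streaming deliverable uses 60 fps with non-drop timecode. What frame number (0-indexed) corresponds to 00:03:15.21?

11721

Total seconds to the label: (0 × 3600 + 3 × 60 + 15) = 195.
Frame index = 195 × 60 + 21 = 11721.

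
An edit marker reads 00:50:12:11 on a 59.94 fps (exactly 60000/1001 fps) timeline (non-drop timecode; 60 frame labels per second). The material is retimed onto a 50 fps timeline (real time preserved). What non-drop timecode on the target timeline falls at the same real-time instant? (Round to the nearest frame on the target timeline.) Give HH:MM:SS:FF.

00:50:15:10

Source frame index: (0×3600 + 50×60 + 12) × 60 + 11 = 180731.
Real time: 180731 / (60000/1001) = 180911731/60000 s.
Target frame: (180911731/60000) × (50) = 180911731/1200 ≈ 150759.776 → 150760.
At 50 labels/s: frame 150760 → 00:50:15:10.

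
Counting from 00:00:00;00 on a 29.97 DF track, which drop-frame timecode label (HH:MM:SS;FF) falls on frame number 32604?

Each 10-minute DF block holds 10 × 60 × 30 − 9 × 2 = 17982 frames. 32604 ÷ 17982 → 1 full block, remainder 14622.
Within the partial block the first minute is 1800 frames and each further minute 1798, so 8 further minute boundaries passed. Total skipped labels = 18 × 1 + 2 × 8 = 34.
Non-drop label index = 32604 + 34 = 32638; at 30 labels/s that is 00:18:07:28, i.e. DF 00:18:07;28.

00:18:07;28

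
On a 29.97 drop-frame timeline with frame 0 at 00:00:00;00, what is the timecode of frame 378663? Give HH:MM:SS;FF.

Each 10-minute DF block holds 10 × 60 × 30 − 9 × 2 = 17982 frames. 378663 ÷ 17982 → 21 full blocks, remainder 1041.
Within the partial block the first minute is 1800 frames and each further minute 1798, so 0 further minute boundaries passed. Total skipped labels = 18 × 21 + 2 × 0 = 378.
Non-drop label index = 378663 + 378 = 379041; at 30 labels/s that is 03:30:34:21, i.e. DF 03:30:34;21.

03:30:34;21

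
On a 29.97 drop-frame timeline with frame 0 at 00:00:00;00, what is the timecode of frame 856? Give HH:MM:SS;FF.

Each 10-minute DF block holds 10 × 60 × 30 − 9 × 2 = 17982 frames. 856 ÷ 17982 → 0 full blocks, remainder 856.
Within the partial block the first minute is 1800 frames and each further minute 1798, so 0 further minute boundaries passed. Total skipped labels = 18 × 0 + 2 × 0 = 0.
Non-drop label index = 856 + 0 = 856; at 30 labels/s that is 00:00:28:16, i.e. DF 00:00:28;16.

00:00:28;16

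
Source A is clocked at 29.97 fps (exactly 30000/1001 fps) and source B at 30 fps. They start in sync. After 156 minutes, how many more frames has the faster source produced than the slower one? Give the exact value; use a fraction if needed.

21600/77 frames

156 min = 9360 s.
A emits 30000/1001 × 9360 = 21600000/77 frames; B emits 30 × 9360 = 280800.
Difference = 21600/77 frames (≈ 280.5195); B is ahead of A.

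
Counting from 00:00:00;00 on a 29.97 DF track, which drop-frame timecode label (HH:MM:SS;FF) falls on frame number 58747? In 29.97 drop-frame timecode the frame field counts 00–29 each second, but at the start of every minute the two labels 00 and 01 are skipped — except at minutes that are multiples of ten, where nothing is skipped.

00:32:40;05

Each 10-minute DF block holds 10 × 60 × 30 − 9 × 2 = 17982 frames. 58747 ÷ 17982 → 3 full blocks, remainder 4801.
Within the partial block the first minute is 1800 frames and each further minute 1798, so 2 further minute boundaries passed. Total skipped labels = 18 × 3 + 2 × 2 = 58.
Non-drop label index = 58747 + 58 = 58805; at 30 labels/s that is 00:32:40:05, i.e. DF 00:32:40;05.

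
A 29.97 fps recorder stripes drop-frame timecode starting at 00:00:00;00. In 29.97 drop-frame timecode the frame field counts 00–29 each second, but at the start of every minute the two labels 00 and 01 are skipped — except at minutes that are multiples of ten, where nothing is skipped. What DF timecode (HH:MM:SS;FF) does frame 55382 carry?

00:30:47;26

Each 10-minute DF block holds 10 × 60 × 30 − 9 × 2 = 17982 frames. 55382 ÷ 17982 → 3 full blocks, remainder 1436.
Within the partial block the first minute is 1800 frames and each further minute 1798, so 0 further minute boundaries passed. Total skipped labels = 18 × 3 + 2 × 0 = 54.
Non-drop label index = 55382 + 54 = 55436; at 30 labels/s that is 00:30:47:26, i.e. DF 00:30:47;26.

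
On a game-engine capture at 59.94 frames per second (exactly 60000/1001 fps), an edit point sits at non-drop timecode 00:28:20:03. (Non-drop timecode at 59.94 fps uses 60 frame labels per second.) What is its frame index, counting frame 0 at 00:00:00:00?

Total seconds to the label: (0 × 3600 + 28 × 60 + 20) = 1700.
Frame index = 1700 × 60 + 3 = 102003.

102003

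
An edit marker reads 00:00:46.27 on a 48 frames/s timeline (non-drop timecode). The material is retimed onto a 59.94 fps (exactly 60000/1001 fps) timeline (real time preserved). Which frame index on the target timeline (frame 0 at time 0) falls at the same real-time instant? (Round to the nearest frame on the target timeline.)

Source frame index: (0×3600 + 0×60 + 46) × 48 + 27 = 2235.
Real time: 2235 / (48) = 745/16 s.
Target frame: (745/16) × (60000/1001) = 2793750/1001 ≈ 2790.959 → 2791.

frame 2791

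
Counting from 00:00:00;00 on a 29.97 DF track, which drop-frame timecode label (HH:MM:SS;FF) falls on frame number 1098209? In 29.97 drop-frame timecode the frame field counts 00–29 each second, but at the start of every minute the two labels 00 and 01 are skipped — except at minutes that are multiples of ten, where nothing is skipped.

10:10:43;17

Each 10-minute DF block holds 10 × 60 × 30 − 9 × 2 = 17982 frames. 1098209 ÷ 17982 → 61 full blocks, remainder 1307.
Within the partial block the first minute is 1800 frames and each further minute 1798, so 0 further minute boundaries passed. Total skipped labels = 18 × 61 + 2 × 0 = 1098.
Non-drop label index = 1098209 + 1098 = 1099307; at 30 labels/s that is 10:10:43:17, i.e. DF 10:10:43;17.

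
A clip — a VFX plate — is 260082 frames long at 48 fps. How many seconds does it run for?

5418.375 seconds

Running time = 260082 / (48) = 5418.375 s.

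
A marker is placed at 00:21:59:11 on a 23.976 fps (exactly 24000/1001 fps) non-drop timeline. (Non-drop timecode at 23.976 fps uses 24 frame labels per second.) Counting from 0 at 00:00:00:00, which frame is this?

31667

Total seconds to the label: (0 × 3600 + 21 × 60 + 59) = 1319.
Frame index = 1319 × 24 + 11 = 31667.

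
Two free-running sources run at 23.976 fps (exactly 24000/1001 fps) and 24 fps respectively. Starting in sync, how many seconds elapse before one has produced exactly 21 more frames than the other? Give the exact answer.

875.875 seconds

The gap grows by |24 − 24000/1001| = 24/1001 frames per second.
Time for a 21-frame gap: 21 ÷ (24/1001) = 875.875 s.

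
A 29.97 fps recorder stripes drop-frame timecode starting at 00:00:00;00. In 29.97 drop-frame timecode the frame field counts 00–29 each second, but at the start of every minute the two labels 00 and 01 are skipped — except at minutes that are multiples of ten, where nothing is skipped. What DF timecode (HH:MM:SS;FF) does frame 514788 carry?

04:46:16;24

Ten DF minutes hold 17982 frames, so frame 514788 lies in block 28 (frames 503496–521477) with 11292 frames into that block.
The block's first minute is 1800 frames and the rest 1798 each; 11292 frames reaches minute 6, so 28 × 18 + 6 × 2 = 516 labels have been skipped so far.
Adding those back, label number 514788 + 516 = 515304 at 30 labels/s is 17176 s + 24 f = 4 h 46 min 16 s frame 24, i.e. 04:46:16;24.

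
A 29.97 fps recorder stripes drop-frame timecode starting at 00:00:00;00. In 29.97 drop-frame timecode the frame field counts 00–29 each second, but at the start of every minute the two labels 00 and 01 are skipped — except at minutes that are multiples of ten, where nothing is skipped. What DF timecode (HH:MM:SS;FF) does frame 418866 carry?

Each 10-minute DF block holds 10 × 60 × 30 − 9 × 2 = 17982 frames. 418866 ÷ 17982 → 23 full blocks, remainder 5280.
Within the partial block the first minute is 1800 frames and each further minute 1798, so 2 further minute boundaries passed. Total skipped labels = 18 × 23 + 2 × 2 = 418.
Non-drop label index = 418866 + 418 = 419284; at 30 labels/s that is 03:52:56:04, i.e. DF 03:52:56;04.

03:52:56;04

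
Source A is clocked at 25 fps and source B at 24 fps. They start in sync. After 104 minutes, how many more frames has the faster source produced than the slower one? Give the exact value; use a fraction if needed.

6240 frames

104 min = 6240 s.
A emits 25 × 6240 = 156000 frames; B emits 24 × 6240 = 149760.
Difference = 6240 frames; B is behind A.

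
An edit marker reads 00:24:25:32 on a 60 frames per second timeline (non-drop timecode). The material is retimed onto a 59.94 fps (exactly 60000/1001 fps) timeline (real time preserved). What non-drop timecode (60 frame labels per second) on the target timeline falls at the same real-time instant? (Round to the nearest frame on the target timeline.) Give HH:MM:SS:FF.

00:24:24:04

Source frame index: (0×3600 + 24×60 + 25) × 60 + 32 = 87932.
Real time: 87932 / (60) = 21983/15 s.
Target frame: (21983/15) × (60000/1001) = 6764000/77 ≈ 87844.156 → 87844.
At 60 labels/s: frame 87844 → 00:24:24:04.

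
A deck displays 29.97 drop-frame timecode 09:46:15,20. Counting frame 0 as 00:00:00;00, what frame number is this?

Complete 10-minute blocks: 58, each 17982 frames → 1042956.
Remaining 6 whole minutes in the current block: 1800 + 5 × 1798 = 10790 frames.
Within the current minute: 15 × 30 + 20 − 2 = 468 (labels ;00/;01 skipped at this minute). Total = 1042956 + 10790 + 468 = 1054214.

1054214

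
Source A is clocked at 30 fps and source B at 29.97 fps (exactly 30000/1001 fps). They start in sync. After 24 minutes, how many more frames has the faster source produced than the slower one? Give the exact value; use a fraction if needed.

24 min = 1440 s.
A emits 30 × 1440 = 43200 frames; B emits 30000/1001 × 1440 = 43200000/1001.
Difference = 43200/1001 frames (≈ 43.1568); B is behind A.

43200/1001 frames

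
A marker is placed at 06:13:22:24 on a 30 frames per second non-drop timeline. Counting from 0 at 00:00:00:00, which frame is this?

frame 672084

Total seconds to the label: (6 × 3600 + 13 × 60 + 22) = 22402.
Frame index = 22402 × 30 + 24 = 672084.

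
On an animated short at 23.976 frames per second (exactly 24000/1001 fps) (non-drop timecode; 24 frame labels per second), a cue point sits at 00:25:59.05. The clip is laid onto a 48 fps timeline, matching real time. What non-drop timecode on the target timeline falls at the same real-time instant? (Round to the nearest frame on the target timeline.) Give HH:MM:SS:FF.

00:26:00:37

Source frame index: (0×3600 + 25×60 + 59) × 24 + 5 = 37421.
Real time: 37421 / (24000/1001) = 37458421/24000 s.
Target frame: (37458421/24000) × (48) = 37458421/500 ≈ 74916.842 → 74917.
At 48 labels/s: frame 74917 → 00:26:00:37.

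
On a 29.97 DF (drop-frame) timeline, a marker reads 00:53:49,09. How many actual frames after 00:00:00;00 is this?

As if non-drop at 30 labels/s: (0 × 3600 + 53 × 60 + 49) × 30 + 9 = 96879.
Minute boundaries passed: 53; those not divisible by 10: 53 − 5 = 48; dropped labels = 2 × 48 = 96.
Actual frame index = 96879 − 96 = 96783.

96783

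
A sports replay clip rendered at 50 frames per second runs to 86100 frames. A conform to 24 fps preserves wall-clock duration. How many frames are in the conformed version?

41328 frames

Target frames = source frames × (target rate / source rate) = 86100 × (24)/(50) = 86100 × 12/25 = 41328.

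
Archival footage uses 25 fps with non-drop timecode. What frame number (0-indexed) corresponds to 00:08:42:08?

13058

Total seconds to the label: (0 × 3600 + 8 × 60 + 42) = 522.
Frame index = 522 × 25 + 8 = 13058.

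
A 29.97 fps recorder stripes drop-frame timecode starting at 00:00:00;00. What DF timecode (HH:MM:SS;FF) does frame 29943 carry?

00:16:39;03

Each 10-minute DF block holds 10 × 60 × 30 − 9 × 2 = 17982 frames. 29943 ÷ 17982 → 1 full block, remainder 11961.
Within the partial block the first minute is 1800 frames and each further minute 1798, so 6 further minute boundaries passed. Total skipped labels = 18 × 1 + 2 × 6 = 30.
Non-drop label index = 29943 + 30 = 29973; at 30 labels/s that is 00:16:39:03, i.e. DF 00:16:39;03.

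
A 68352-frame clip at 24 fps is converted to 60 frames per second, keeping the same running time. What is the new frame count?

Target frames = source frames × (target rate / source rate) = 68352 × (60)/(24) = 68352 × 5/2 = 170880.

170880 frames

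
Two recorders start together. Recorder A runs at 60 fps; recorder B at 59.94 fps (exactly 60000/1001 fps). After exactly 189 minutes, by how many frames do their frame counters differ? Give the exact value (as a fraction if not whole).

189 min = 11340 s.
A emits 60 × 11340 = 680400 frames; B emits 60000/1001 × 11340 = 97200000/143.
Difference = 97200/143 frames (≈ 679.7203); B is behind A.

97200/143 frames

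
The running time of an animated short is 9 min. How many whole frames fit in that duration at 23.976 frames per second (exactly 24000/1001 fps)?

12947 frames

9 min = 540 s.
Frames = 540 × 24000/1001 = 12960000/1001 ≈ 12947.0529.
Complete frames: 12947.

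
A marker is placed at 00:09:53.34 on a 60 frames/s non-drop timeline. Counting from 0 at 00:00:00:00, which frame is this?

Total seconds to the label: (0 × 3600 + 9 × 60 + 53) = 593.
Frame index = 593 × 60 + 34 = 35614.

35614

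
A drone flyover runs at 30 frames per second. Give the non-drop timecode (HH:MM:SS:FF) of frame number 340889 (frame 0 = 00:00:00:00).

340889 ÷ 30 = 11362 full seconds, remainder 29 frames.
11362 s = 3 h 9 min 22 s.
Timecode: 03:09:22:29.

03:09:22:29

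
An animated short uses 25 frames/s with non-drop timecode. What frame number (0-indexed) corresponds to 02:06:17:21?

189446

Total seconds to the label: (2 × 3600 + 6 × 60 + 17) = 7577.
Frame index = 7577 × 25 + 21 = 189446.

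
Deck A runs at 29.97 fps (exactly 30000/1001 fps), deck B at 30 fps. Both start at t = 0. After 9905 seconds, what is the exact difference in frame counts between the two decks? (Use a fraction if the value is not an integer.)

A emits 30000/1001 × 9905 = 42450000/143 frames; B emits 30 × 9905 = 297150.
Difference = 42450/143 frames (≈ 296.8531); B is ahead of A.

42450/143 frames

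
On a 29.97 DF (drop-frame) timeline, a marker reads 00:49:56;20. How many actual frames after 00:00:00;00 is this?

As if non-drop at 30 labels/s: (0 × 3600 + 49 × 60 + 56) × 30 + 20 = 89900.
Minute boundaries passed: 49; those not divisible by 10: 49 − 4 = 45; dropped labels = 2 × 45 = 90.
Actual frame index = 89900 − 90 = 89810.

89810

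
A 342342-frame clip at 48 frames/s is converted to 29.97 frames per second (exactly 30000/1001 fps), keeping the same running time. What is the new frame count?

Target frames = source frames × (target rate / source rate) = 342342 × (30000/1001)/(48) = 342342 × 625/1001 = 213750.

213750 frames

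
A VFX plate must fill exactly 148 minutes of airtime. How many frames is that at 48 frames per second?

148 min = 8880 s.
Frames = 8880 × 48 = 426240.

426240 frames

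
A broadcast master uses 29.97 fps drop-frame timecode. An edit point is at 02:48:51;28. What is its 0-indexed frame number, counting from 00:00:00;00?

As if non-drop at 30 labels/s: (2 × 3600 + 48 × 60 + 51) × 30 + 28 = 303958.
Minute boundaries passed: 168; those not divisible by 10: 168 − 16 = 152; dropped labels = 2 × 152 = 304.
Actual frame index = 303958 − 304 = 303654.

303654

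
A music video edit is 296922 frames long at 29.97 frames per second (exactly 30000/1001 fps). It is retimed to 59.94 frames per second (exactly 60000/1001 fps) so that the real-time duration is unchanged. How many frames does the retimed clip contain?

Frames at target rate = 296922 × (60000/1001) / (30000/1001) = 593844.

593844 frames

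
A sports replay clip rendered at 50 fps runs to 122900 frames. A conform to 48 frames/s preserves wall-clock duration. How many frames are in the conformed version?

117984 frames

Target frames = source frames × (target rate / source rate) = 122900 × (48)/(50) = 122900 × 24/25 = 117984.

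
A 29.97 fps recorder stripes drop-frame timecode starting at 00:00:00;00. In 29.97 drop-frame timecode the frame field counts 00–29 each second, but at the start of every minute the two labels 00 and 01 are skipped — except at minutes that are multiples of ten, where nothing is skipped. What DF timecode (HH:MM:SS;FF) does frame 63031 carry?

Ten DF minutes hold 17982 frames, so frame 63031 lies in block 3 (frames 53946–71927) with 9085 frames into that block.
The block's first minute is 1800 frames and the rest 1798 each; 9085 frames reaches minute 5, so 3 × 18 + 5 × 2 = 64 labels have been skipped so far.
Adding those back, label number 63031 + 64 = 63095 at 30 labels/s is 2103 s + 5 f = 0 h 35 min 3 s frame 5, i.e. 00:35:03;05.

00:35:03;05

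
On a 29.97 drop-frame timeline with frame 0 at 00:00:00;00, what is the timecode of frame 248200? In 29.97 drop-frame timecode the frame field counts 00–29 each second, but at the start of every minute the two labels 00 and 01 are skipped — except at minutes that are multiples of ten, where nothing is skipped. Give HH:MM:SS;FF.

Ten DF minutes hold 17982 frames, so frame 248200 lies in block 13 (frames 233766–251747) with 14434 frames into that block.
The block's first minute is 1800 frames and the rest 1798 each; 14434 frames reaches minute 8, so 13 × 18 + 8 × 2 = 250 labels have been skipped so far.
Adding those back, label number 248200 + 250 = 248450 at 30 labels/s is 8281 s + 20 f = 2 h 18 min 1 s frame 20, i.e. 02:18:01;20.

02:18:01;20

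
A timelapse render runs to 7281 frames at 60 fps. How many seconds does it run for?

121.35 seconds

Running time = 7281 / (60) = 121.35 s.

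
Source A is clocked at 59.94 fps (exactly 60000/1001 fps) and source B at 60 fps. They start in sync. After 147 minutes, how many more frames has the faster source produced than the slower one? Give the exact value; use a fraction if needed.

147 min = 8820 s.
A emits 60000/1001 × 8820 = 75600000/143 frames; B emits 60 × 8820 = 529200.
Difference = 75600/143 frames (≈ 528.6713); B is ahead of A.

75600/143 frames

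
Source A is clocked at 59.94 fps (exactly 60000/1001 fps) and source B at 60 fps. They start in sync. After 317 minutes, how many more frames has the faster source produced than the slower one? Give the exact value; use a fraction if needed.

1141200/1001 frames

317 min = 19020 s.
A emits 60000/1001 × 19020 = 1141200000/1001 frames; B emits 60 × 19020 = 1141200.
Difference = 1141200/1001 frames (≈ 1140.0599); B is ahead of A.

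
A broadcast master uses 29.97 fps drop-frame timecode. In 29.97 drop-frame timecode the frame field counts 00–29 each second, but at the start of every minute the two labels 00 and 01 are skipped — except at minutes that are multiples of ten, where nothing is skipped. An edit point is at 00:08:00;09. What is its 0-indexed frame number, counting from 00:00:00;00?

Complete 10-minute blocks: 0, each 17982 frames → 0.
Remaining 8 whole minutes in the current block: 1800 + 7 × 1798 = 14386 frames.
Within the current minute: 0 × 30 + 9 − 2 = 7 (labels ;00/;01 skipped at this minute). Total = 0 + 14386 + 7 = 14393.

14393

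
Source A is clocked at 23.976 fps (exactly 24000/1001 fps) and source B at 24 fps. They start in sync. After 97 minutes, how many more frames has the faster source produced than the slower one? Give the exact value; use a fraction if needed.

139680/1001 frames

97 min = 5820 s.
A emits 24000/1001 × 5820 = 139680000/1001 frames; B emits 24 × 5820 = 139680.
Difference = 139680/1001 frames (≈ 139.5405); B is ahead of A.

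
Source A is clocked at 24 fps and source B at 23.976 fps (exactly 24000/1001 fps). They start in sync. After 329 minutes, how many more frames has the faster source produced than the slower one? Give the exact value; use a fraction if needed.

67680/143 frames

329 min = 19740 s.
A emits 24 × 19740 = 473760 frames; B emits 24000/1001 × 19740 = 67680000/143.
Difference = 67680/143 frames (≈ 473.2867); B is behind A.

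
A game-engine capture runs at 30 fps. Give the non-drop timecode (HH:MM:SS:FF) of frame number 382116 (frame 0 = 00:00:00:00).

382116 ÷ 30 = 12737 full seconds, remainder 6 frames.
12737 s = 3 h 32 min 17 s.
Timecode: 03:32:17:06.

03:32:17:06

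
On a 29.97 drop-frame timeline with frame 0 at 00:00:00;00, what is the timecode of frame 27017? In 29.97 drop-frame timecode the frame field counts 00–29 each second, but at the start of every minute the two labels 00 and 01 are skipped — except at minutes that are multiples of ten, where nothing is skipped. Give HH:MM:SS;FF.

00:15:01;15

Ten DF minutes hold 17982 frames, so frame 27017 lies in block 1 (frames 17982–35963) with 9035 frames into that block.
The block's first minute is 1800 frames and the rest 1798 each; 9035 frames reaches minute 5, so 1 × 18 + 5 × 2 = 28 labels have been skipped so far.
Adding those back, label number 27017 + 28 = 27045 at 30 labels/s is 901 s + 15 f = 0 h 15 min 1 s frame 15, i.e. 00:15:01;15.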